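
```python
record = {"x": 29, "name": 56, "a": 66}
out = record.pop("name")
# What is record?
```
Trace:
  record={'x': 29, 'name': 56, 'a': 66}
  record={'x': 29, 'a': 66}, out=56

Final answer: {'x': 29, 'a': 66}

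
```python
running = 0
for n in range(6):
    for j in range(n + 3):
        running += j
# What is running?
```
Trace:
  running=0
  running=0, n=0, j=0
  running=1, n=0, j=1
  running=3, n=0, j=2
  running=3, n=1, j=0
  running=4, n=1, j=1
  running=6, n=1, j=2
  running=9, n=1, j=3
  running=9, n=2, j=0
  running=10, n=2, j=1
  running=12, n=2, j=2
  running=15, n=2, j=3
  running=19, n=2, j=4
  running=19, n=3, j=0
  running=20, n=3, j=1
  running=22, n=3, j=2
  running=25, n=3, j=3
  running=29, n=3, j=4
  running=34, n=3, j=5
  running=34, n=4, j=0
  running=35, n=4, j=1
  running=37, n=4, j=2
  running=40, n=4, j=3
  running=44, n=4, j=4
  running=49, n=4, j=5
  running=55, n=4, j=6
  running=55, n=5, j=0
  running=56, n=5, j=1
  running=58, n=5, j=2
  running=61, n=5, j=3
  running=65, n=5, j=4
  running=70, n=5, j=5
  running=76, n=5, j=6
  running=83, n=5, j=7

Final answer: 83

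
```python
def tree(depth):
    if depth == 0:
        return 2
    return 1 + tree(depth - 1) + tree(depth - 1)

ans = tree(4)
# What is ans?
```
Call trace (a repeated sub-call is expanded the first time; later identical calls just restate its return value):
tree(depth=4)
  tree(depth=3)
    tree(depth=2)
      tree(depth=1)
        tree(depth=0)
        -> return 2
        tree(depth=0)
        -> return 2
      -> return 5
      tree(depth=1) -> return 5  (same call as traced above)
    -> return 11
    tree(depth=2) -> return 11  (same call as traced above)
  -> return 23
  tree(depth=3) -> return 23  (same call as traced above)
-> return 47

Final answer: 47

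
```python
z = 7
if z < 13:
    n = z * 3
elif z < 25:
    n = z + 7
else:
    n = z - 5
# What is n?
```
Trace:
  z=7
  z=7, n=21

Final answer: 21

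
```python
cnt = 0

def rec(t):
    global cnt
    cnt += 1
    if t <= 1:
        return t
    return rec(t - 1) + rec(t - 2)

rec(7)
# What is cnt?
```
Call trace (a repeated sub-call is expanded the first time; later identical calls just restate its return value):
rec(t=7)
  rec(t=6)
    rec(t=5)
      rec(t=4)
        rec(t=3)
          rec(t=2)
            rec(t=1)
            -> return 1
            rec(t=0)
            -> return 0
          -> return 1
          rec(t=1)
          -> return 1
        -> return 2
        rec(t=2) -> return 1  (same call as traced above)
      -> return 3
      rec(t=3) -> return 2  (same call as traced above)
    -> return 5
    rec(t=4) -> return 3  (same call as traced above)
  -> return 8
  rec(t=5) -> return 5  (same call as traced above)
-> return 13

cnt is incremented once per call, so count the calls in each subtree. Let C(t) = number of calls made by rec(t).
C(0) = C(1) = 1 (base case, no recursion); C(t) = 1 + C(t - 1) + C(t - 2) otherwise.
C(2) = 1 + C(1) + C(0) = 1 + 1 + 1 = 3
C(3) = 1 + C(2) + C(1) = 1 + 3 + 1 = 5
C(4) = 1 + C(3) + C(2) = 1 + 5 + 3 = 9
C(5) = 1 + C(4) + C(3) = 1 + 9 + 5 = 15
C(6) = 1 + C(5) + C(4) = 1 + 15 + 9 = 25
C(7) = 1 + C(6) + C(5) = 1 + 25 + 15 = 41
cnt = C(7) = 41

Final answer: 41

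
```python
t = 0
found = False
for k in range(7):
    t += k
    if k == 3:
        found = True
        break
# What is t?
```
Trace:
  t=0
  t=0, found=False
  t=0, found=False, k=0
  t=1, found=False, k=1
  t=3, found=False, k=2
  t=6, found=True, k=3

Final answer: 6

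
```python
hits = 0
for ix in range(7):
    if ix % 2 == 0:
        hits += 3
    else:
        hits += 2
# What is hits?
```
Trace:
  hits=0
  hits=3, ix=0
  hits=5, ix=1
  hits=8, ix=2
  hits=10, ix=3
  hits=13, ix=4
  hits=15, ix=5
  hits=18, ix=6

Final answer: 18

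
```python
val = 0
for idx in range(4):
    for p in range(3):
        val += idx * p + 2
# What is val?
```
Trace:
  val=0
  val=2, idx=0, p=0
  val=4, idx=0, p=1
  val=6, idx=0, p=2
  val=8, idx=1, p=0
  val=11, idx=1, p=1
  val=15, idx=1, p=2
  val=17, idx=2, p=0
  val=21, idx=2, p=1
  val=27, idx=2, p=2
  val=29, idx=3, p=0
  val=34, idx=3, p=1
  val=42, idx=3, p=2

Final answer: 42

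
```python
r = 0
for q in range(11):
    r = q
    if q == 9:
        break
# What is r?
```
Trace:
  r=0
  r=0, q=0
  r=1, q=1
  r=2, q=2
  r=3, q=3
  r=4, q=4
  r=5, q=5
  r=6, q=6
  r=7, q=7
  r=8, q=8
  r=9, q=9

Final answer: 9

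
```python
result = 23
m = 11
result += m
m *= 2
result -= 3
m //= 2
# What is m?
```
Trace:
  result=23
  result=23, m=11
  result=34, m=11
  result=34, m=22
  result=31, m=22
  result=31, m=11

Final answer: 11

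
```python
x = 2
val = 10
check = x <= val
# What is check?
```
Trace:
  x=2
  x=2, val=10
  x=2, val=10, check=True

Final answer: True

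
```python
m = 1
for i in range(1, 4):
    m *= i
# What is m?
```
Trace:
  m=1
  m=1, i=1
  m=2, i=2
  m=6, i=3

Final answer: 6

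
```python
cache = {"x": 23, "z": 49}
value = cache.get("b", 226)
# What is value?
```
Trace:
  cache={'x': 23, 'z': 49}
  cache={'x': 23, 'z': 49}, value=226

Final answer: 226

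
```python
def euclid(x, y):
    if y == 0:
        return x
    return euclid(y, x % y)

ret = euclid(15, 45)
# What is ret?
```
Call trace:
euclid(x=15, y=45)
  euclid(x=45, y=15)
    euclid(x=15, y=0)
    -> return 15
  -> return 15
-> return 15

Final answer: 15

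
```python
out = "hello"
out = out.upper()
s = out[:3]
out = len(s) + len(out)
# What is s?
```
Trace:
  out='hello'
  out='HELLO'
  out='HELLO', s='HEL'
  out=8, s='HEL'

Final answer: 'HEL'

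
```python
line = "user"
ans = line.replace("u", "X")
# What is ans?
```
Trace:
  line='user'
  line='user', ans='Xser'

Final answer: 'Xser'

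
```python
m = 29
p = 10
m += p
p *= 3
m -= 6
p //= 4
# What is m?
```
Trace:
  m=29
  m=29, p=10
  m=39, p=10
  m=39, p=30
  m=33, p=30
  m=33, p=7

Final answer: 33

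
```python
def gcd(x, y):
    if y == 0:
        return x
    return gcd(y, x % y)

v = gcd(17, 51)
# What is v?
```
Call trace:
gcd(x=17, y=51)
  gcd(x=51, y=17)
    gcd(x=17, y=0)
    -> return 17
  -> return 17
-> return 17

Final answer: 17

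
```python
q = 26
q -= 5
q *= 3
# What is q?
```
Trace:
  q=26
  q=21
  q=63

Final answer: 63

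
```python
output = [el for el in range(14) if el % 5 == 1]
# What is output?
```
Trace:
  el=0
  el=1
  el=2
  el=3
  el=4
  el=5
  el=6
  el=7
  el=8
  el=9
  el=10
  el=11
  el=12
  el=13
  output=[1, 6, 11]

Final answer: [1, 6, 11]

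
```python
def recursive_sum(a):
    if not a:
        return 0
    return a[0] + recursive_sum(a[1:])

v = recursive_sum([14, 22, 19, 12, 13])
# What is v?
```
Call trace:
recursive_sum(a=[14, 22, 19, 12, 13])
  recursive_sum(a=[22, 19, 12, 13])
    recursive_sum(a=[19, 12, 13])
      recursive_sum(a=[12, 13])
        recursive_sum(a=[13])
          recursive_sum(a=[])
          -> return 0
        -> return 13
      -> return 25
    -> return 44
  -> return 66
-> return 80

Final answer: 80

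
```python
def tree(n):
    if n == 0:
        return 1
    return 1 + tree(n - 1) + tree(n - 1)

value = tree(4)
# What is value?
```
Call trace (a repeated sub-call is expanded the first time; later identical calls just restate its return value):
tree(n=4)
  tree(n=3)
    tree(n=2)
      tree(n=1)
        tree(n=0)
        -> return 1
        tree(n=0)
        -> return 1
      -> return 3
      tree(n=1) -> return 3  (same call as traced above)
    -> return 7
    tree(n=2) -> return 7  (same call as traced above)
  -> return 15
  tree(n=3) -> return 15  (same call as traced above)
-> return 31

Final answer: 31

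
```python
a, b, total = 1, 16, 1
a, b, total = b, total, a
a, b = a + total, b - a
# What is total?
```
Trace:
  a=1, b=16, total=1
  a=16, b=1, total=1
  a=17, b=-15, total=1

Final answer: 1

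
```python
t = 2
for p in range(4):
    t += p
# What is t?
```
Trace:
  t=2
  t=2, p=0
  t=3, p=1
  t=5, p=2
  t=8, p=3

Final answer: 8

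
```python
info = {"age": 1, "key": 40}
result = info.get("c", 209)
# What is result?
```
Trace:
  info={'age': 1, 'key': 40}
  info={'age': 1, 'key': 40}, result=209

Final answer: 209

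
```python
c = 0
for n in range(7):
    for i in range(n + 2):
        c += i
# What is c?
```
Trace:
  c=0
  c=0, n=0, i=0
  c=1, n=0, i=1
  c=1, n=1, i=0
  c=2, n=1, i=1
  c=4, n=1, i=2
  c=4, n=2, i=0
  c=5, n=2, i=1
  c=7, n=2, i=2
  c=10, n=2, i=3
  c=10, n=3, i=0
  c=11, n=3, i=1
  c=13, n=3, i=2
  c=16, n=3, i=3
  c=20, n=3, i=4
  c=20, n=4, i=0
  c=21, n=4, i=1
  c=23, n=4, i=2
  c=26, n=4, i=3
  c=30, n=4, i=4
  c=35, n=4, i=5
  c=35, n=5, i=0
  c=36, n=5, i=1
  c=38, n=5, i=2
  c=41, n=5, i=3
  c=45, n=5, i=4
  c=50, n=5, i=5
  c=56, n=5, i=6
  c=56, n=6, i=0
  c=57, n=6, i=1
  c=59, n=6, i=2
  c=62, n=6, i=3
  c=66, n=6, i=4
  c=71, n=6, i=5
  c=77, n=6, i=6
  c=84, n=6, i=7

Final answer: 84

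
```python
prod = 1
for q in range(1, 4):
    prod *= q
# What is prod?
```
Trace:
  prod=1
  prod=1, q=1
  prod=2, q=2
  prod=6, q=3

Final answer: 6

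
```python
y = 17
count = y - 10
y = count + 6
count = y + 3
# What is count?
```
Trace:
  y=17
  y=17, count=7
  y=13, count=7
  y=13, count=16

Final answer: 16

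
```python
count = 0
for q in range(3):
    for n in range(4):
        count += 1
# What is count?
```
Trace:
  count=0
  count=1, q=0, n=0
  count=2, q=0, n=1
  count=3, q=0, n=2
  count=4, q=0, n=3
  count=5, q=1, n=0
  count=6, q=1, n=1
  count=7, q=1, n=2
  count=8, q=1, n=3
  count=9, q=2, n=0
  count=10, q=2, n=1
  count=11, q=2, n=2
  count=12, q=2, n=3

Final answer: 12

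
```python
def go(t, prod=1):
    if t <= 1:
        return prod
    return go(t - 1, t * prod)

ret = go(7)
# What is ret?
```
Call trace:
go(t=7, prod=1)
  go(t=6, prod=7)
    go(t=5, prod=42)
      go(t=4, prod=210)
        go(t=3, prod=840)
          go(t=2, prod=2520)
            go(t=1, prod=5040)
            -> return 5040
          -> return 5040
        -> return 5040
      -> return 5040
    -> return 5040
  -> return 5040
-> return 5040

Final answer: 5040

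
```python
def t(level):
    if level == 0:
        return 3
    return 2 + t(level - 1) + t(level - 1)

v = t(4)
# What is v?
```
Call trace (a repeated sub-call is expanded the first time; later identical calls just restate its return value):
t(level=4)
  t(level=3)
    t(level=2)
      t(level=1)
        t(level=0)
        -> return 3
        t(level=0)
        -> return 3
      -> return 8
      t(level=1) -> return 8  (same call as traced above)
    -> return 18
    t(level=2) -> return 18  (same call as traced above)
  -> return 38
  t(level=3) -> return 38  (same call as traced above)
-> return 78

Final answer: 78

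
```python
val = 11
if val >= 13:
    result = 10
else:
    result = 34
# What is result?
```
Trace:
  val=11
  val=11, result=34

Final answer: 34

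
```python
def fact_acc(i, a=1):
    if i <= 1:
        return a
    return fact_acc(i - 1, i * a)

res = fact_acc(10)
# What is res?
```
Call trace:
fact_acc(i=10, a=1)
  fact_acc(i=9, a=10)
    fact_acc(i=8, a=90)
      fact_acc(i=7, a=720)
        fact_acc(i=6, a=5040)
          fact_acc(i=5, a=30240)
            fact_acc(i=4, a=151200)
              fact_acc(i=3, a=604800)
                fact_acc(i=2, a=1814400)
                  fact_acc(i=1, a=3628800)
                  -> return 3628800
                -> return 3628800
              -> return 3628800
            -> return 3628800
          -> return 3628800
        -> return 3628800
      -> return 3628800
    -> return 3628800
  -> return 3628800
-> return 3628800

Final answer: 3628800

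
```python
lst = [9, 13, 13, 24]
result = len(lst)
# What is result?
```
Trace:
  lst=[9, 13, 13, 24]
  lst=[9, 13, 13, 24], result=4

Final answer: 4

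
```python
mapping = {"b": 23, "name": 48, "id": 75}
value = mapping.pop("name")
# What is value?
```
Trace:
  mapping={'b': 23, 'name': 48, 'id': 75}
  mapping={'b': 23, 'id': 75}, value=48

Final answer: 48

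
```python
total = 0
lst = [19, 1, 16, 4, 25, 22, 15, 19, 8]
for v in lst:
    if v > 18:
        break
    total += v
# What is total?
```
Trace:
  total=0
  total=0, v=19

Final answer: 0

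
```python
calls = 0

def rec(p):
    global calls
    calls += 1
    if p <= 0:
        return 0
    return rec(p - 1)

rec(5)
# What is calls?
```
Call trace:
rec(p=5)
  rec(p=4)
    rec(p=3)
      rec(p=2)
        rec(p=1)
          rec(p=0)
          -> return 0
        -> return 0
      -> return 0
    -> return 0
  -> return 0
-> return 0

calls is incremented once per call. rec is entered once for each p = 5, 4, 3, 2, 1, 0 (the p <= 0 call returns without recursing), i.e. 5 + 1 calls.
calls = 6

Final answer: 6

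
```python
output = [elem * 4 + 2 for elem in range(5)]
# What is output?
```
Trace:
  elem=0
  elem=1
  elem=2
  elem=3
  elem=4
  output=[2, 6, 10, 14, 18]

Final answer: [2, 6, 10, 14, 18]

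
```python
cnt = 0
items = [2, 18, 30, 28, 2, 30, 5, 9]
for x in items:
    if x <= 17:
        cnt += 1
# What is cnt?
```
Trace:
  cnt=0
  cnt=1, x=2
  cnt=1, x=18
  cnt=1, x=30
  cnt=1, x=28
  cnt=2, x=2
  cnt=2, x=30
  cnt=3, x=5
  cnt=4, x=9

Final answer: 4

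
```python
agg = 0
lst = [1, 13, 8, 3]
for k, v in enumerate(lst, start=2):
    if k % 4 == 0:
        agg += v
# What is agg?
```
Trace:
  agg=0
  agg=0, k=2, v=1
  agg=0, k=3, v=13
  agg=8, k=4, v=8
  agg=8, k=5, v=3

Final answer: 8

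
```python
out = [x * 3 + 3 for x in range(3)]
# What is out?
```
Trace:
  x=0
  x=1
  x=2
  out=[3, 6, 9]

Final answer: [3, 6, 9]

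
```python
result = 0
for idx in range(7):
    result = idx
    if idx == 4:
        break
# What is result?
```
Trace:
  result=0
  result=0, idx=0
  result=1, idx=1
  result=2, idx=2
  result=3, idx=3
  result=4, idx=4

Final answer: 4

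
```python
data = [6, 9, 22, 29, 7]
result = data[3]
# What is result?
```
Trace:
  data=[6, 9, 22, 29, 7]
  data=[6, 9, 22, 29, 7], result=29

Final answer: 29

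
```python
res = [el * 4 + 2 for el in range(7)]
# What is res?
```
Trace:
  el=0
  el=1
  el=2
  el=3
  el=4
  el=5
  el=6
  res=[2, 6, 10, 14, 18, 22, 26]

Final answer: [2, 6, 10, 14, 18, 22, 26]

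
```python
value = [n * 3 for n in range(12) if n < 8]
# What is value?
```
Trace:
  n=0
  n=1
  n=2
  n=3
  n=4
  n=5
  n=6
  n=7
  n=8
  n=9
  n=10
  n=11
  value=[0, 3, 6, 9, 12, 15, 18, 21]

Final answer: [0, 3, 6, 9, 12, 15, 18, 21]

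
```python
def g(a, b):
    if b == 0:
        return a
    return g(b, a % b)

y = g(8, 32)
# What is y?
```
Call trace:
g(a=8, b=32)
  g(a=32, b=8)
    g(a=8, b=0)
    -> return 8
  -> return 8
-> return 8

Final answer: 8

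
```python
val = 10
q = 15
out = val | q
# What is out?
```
Trace:
  val=10
  val=10, q=15
  val=10, q=15, out=15

Final answer: 15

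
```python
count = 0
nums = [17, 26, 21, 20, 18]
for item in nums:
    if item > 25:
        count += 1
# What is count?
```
Trace:
  count=0
  count=0, item=17
  count=1, item=26
  count=1, item=21
  count=1, item=20
  count=1, item=18

Final answer: 1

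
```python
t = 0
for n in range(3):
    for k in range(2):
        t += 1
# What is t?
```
Trace:
  t=0
  t=1, n=0, k=0
  t=2, n=0, k=1
  t=3, n=1, k=0
  t=4, n=1, k=1
  t=5, n=2, k=0
  t=6, n=2, k=1

Final answer: 6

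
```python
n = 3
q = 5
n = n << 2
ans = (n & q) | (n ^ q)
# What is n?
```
Trace:
  n=3
  n=3, q=5
  n=12, q=5
  n=12, q=5, ans=13

Final answer: 12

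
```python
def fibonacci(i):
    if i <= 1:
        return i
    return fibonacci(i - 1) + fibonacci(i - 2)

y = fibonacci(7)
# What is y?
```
Call trace (a repeated sub-call is expanded the first time; later identical calls just restate its return value):
fibonacci(i=7)
  fibonacci(i=6)
    fibonacci(i=5)
      fibonacci(i=4)
        fibonacci(i=3)
          fibonacci(i=2)
            fibonacci(i=1)
            -> return 1
            fibonacci(i=0)
            -> return 0
          -> return 1
          fibonacci(i=1)
          -> return 1
        -> return 2
        fibonacci(i=2) -> return 1  (same call as traced above)
      -> return 3
      fibonacci(i=3) -> return 2  (same call as traced above)
    -> return 5
    fibonacci(i=4) -> return 3  (same call as traced above)
  -> return 8
  fibonacci(i=5) -> return 5  (same call as traced above)
-> return 13

Final answer: 13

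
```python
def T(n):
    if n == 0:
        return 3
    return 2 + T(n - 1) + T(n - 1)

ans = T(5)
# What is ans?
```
Call trace (a repeated sub-call is expanded the first time; later identical calls just restate its return value):
T(n=5)
  T(n=4)
    T(n=3)
      T(n=2)
        T(n=1)
          T(n=0)
          -> return 3
          T(n=0)
          -> return 3
        -> return 8
        T(n=1) -> return 8  (same call as traced above)
      -> return 18
      T(n=2) -> return 18  (same call as traced above)
    -> return 38
    T(n=3) -> return 38  (same call as traced above)
  -> return 78
  T(n=4) -> return 78  (same call as traced above)
-> return 158

Final answer: 158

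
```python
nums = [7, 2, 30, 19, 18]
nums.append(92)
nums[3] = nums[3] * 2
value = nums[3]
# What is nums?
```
Trace:
  nums=[7, 2, 30, 19, 18]
  nums=[7, 2, 30, 19, 18, 92]
  nums=[7, 2, 30, 38, 18, 92]
  nums=[7, 2, 30, 38, 18, 92], value=38

Final answer: [7, 2, 30, 38, 18, 92]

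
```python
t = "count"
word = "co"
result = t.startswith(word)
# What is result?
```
Trace:
  t='count'
  t='count', word='co'
  t='count', word='co', result=True

Final answer: True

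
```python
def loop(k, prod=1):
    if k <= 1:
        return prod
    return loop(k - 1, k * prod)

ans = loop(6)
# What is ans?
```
Call trace:
loop(k=6, prod=1)
  loop(k=5, prod=6)
    loop(k=4, prod=30)
      loop(k=3, prod=120)
        loop(k=2, prod=360)
          loop(k=1, prod=720)
          -> return 720
        -> return 720
      -> return 720
    -> return 720
  -> return 720
-> return 720

Final answer: 720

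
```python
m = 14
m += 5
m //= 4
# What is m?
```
Trace:
  m=14
  m=19
  m=4

Final answer: 4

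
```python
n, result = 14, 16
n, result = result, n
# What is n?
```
Trace:
  n=14, result=16
  n=16, result=14

Final answer: 16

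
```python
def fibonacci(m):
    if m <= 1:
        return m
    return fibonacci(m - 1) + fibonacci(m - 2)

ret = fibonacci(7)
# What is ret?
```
Call trace (a repeated sub-call is expanded the first time; later identical calls just restate its return value):
fibonacci(m=7)
  fibonacci(m=6)
    fibonacci(m=5)
      fibonacci(m=4)
        fibonacci(m=3)
          fibonacci(m=2)
            fibonacci(m=1)
            -> return 1
            fibonacci(m=0)
            -> return 0
          -> return 1
          fibonacci(m=1)
          -> return 1
        -> return 2
        fibonacci(m=2) -> return 1  (same call as traced above)
      -> return 3
      fibonacci(m=3) -> return 2  (same call as traced above)
    -> return 5
    fibonacci(m=4) -> return 3  (same call as traced above)
  -> return 8
  fibonacci(m=5) -> return 5  (same call as traced above)
-> return 13

Final answer: 13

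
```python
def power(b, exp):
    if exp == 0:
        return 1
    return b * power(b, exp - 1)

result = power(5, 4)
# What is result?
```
Call trace:
power(b=5, exp=4)
  power(b=5, exp=3)
    power(b=5, exp=2)
      power(b=5, exp=1)
        power(b=5, exp=0)
        -> return 1
      -> return 5
    -> return 25
  -> return 125
-> return 625

Final answer: 625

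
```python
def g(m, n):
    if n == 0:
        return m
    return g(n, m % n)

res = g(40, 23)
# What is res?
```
Call trace:
g(m=40, n=23)
  g(m=23, n=17)
    g(m=17, n=6)
      g(m=6, n=5)
        g(m=5, n=1)
          g(m=1, n=0)
          -> return 1
        -> return 1
      -> return 1
    -> return 1
  -> return 1
-> return 1

Final answer: 1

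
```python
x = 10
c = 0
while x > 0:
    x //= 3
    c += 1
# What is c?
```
Trace:
  x=10
  x=10, c=0
  x=3, c=1
  x=1, c=2
  x=0, c=3

Final answer: 3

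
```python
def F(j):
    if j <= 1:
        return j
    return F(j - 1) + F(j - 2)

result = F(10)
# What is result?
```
Call trace (a repeated sub-call is expanded the first time; later identical calls just restate its return value):
F(j=10)
  F(j=9)
    F(j=8)
      F(j=7)
        F(j=6)
          F(j=5)
            F(j=4)
              F(j=3)
                F(j=2)
                  F(j=1)
                  -> return 1
                  F(j=0)
                  -> return 0
                -> return 1
                F(j=1)
                -> return 1
              -> return 2
              F(j=2) -> return 1  (same call as traced above)
            -> return 3
            F(j=3) -> return 2  (same call as traced above)
          -> return 5
          F(j=4) -> return 3  (same call as traced above)
        -> return 8
        F(j=5) -> return 5  (same call as traced above)
      -> return 13
      F(j=6) -> return 8  (same call as traced above)
    -> return 21
    F(j=7) -> return 13  (same call as traced above)
  -> return 34
  F(j=8) -> return 21  (same call as traced above)
-> return 55

Final answer: 55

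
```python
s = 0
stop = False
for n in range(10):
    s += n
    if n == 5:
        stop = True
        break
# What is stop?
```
Trace:
  s=0
  s=0, stop=False
  s=0, stop=False, n=0
  s=1, stop=False, n=1
  s=3, stop=False, n=2
  s=6, stop=False, n=3
  s=10, stop=False, n=4
  s=15, stop=True, n=5

Final answer: True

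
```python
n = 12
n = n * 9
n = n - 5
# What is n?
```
Trace:
  n=12
  n=108
  n=103

Final answer: 103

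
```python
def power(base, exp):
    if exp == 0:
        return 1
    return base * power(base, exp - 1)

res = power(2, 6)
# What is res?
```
Call trace:
power(base=2, exp=6)
  power(base=2, exp=5)
    power(base=2, exp=4)
      power(base=2, exp=3)
        power(base=2, exp=2)
          power(base=2, exp=1)
            power(base=2, exp=0)
            -> return 1
          -> return 2
        -> return 4
      -> return 8
    -> return 16
  -> return 32
-> return 64

Final answer: 64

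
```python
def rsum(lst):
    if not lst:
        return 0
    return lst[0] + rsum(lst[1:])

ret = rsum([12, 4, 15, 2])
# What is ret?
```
Call trace:
rsum(lst=[12, 4, 15, 2])
  rsum(lst=[4, 15, 2])
    rsum(lst=[15, 2])
      rsum(lst=[2])
        rsum(lst=[])
        -> return 0
      -> return 2
    -> return 17
  -> return 21
-> return 33

Final answer: 33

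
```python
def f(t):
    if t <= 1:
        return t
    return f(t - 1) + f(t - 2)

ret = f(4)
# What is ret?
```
Call trace (a repeated sub-call is expanded the first time; later identical calls just restate its return value):
f(t=4)
  f(t=3)
    f(t=2)
      f(t=1)
      -> return 1
      f(t=0)
      -> return 0
    -> return 1
    f(t=1)
    -> return 1
  -> return 2
  f(t=2) -> return 1  (same call as traced above)
-> return 3

Final answer: 3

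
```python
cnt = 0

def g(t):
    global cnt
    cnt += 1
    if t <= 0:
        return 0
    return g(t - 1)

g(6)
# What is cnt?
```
Call trace:
g(t=6)
  g(t=5)
    g(t=4)
      g(t=3)
        g(t=2)
          g(t=1)
            g(t=0)
            -> return 0
          -> return 0
        -> return 0
      -> return 0
    -> return 0
  -> return 0
-> return 0

cnt is incremented once per call. g is entered once for each t = 6, 5, 4, 3, 2, 1, 0 (the t <= 0 call returns without recursing), i.e. 6 + 1 calls.
cnt = 7

Final answer: 7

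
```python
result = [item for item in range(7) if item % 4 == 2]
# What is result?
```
Trace:
  item=0
  item=1
  item=2
  item=3
  item=4
  item=5
  item=6
  result=[2, 6]

Final answer: [2, 6]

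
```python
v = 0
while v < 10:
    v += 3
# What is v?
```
Trace:
  v=0
  v=3
  v=6
  v=9
  v=12

Final answer: 12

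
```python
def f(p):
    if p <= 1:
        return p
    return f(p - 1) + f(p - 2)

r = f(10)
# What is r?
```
Call trace (a repeated sub-call is expanded the first time; later identical calls just restate its return value):
f(p=10)
  f(p=9)
    f(p=8)
      f(p=7)
        f(p=6)
          f(p=5)
            f(p=4)
              f(p=3)
                f(p=2)
                  f(p=1)
                  -> return 1
                  f(p=0)
                  -> return 0
                -> return 1
                f(p=1)
                -> return 1
              -> return 2
              f(p=2) -> return 1  (same call as traced above)
            -> return 3
            f(p=3) -> return 2  (same call as traced above)
          -> return 5
          f(p=4) -> return 3  (same call as traced above)
        -> return 8
        f(p=5) -> return 5  (same call as traced above)
      -> return 13
      f(p=6) -> return 8  (same call as traced above)
    -> return 21
    f(p=7) -> return 13  (same call as traced above)
  -> return 34
  f(p=8) -> return 21  (same call as traced above)
-> return 55

Final answer: 55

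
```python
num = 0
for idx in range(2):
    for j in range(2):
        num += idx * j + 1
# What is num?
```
Trace:
  num=0
  num=1, idx=0, j=0
  num=2, idx=0, j=1
  num=3, idx=1, j=0
  num=5, idx=1, j=1

Final answer: 5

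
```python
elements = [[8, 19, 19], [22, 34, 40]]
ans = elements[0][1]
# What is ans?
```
Trace:
  elements=[[8, 19, 19], [22, 34, 40]]
  elements=[[8, 19, 19], [22, 34, 40]], ans=19

Final answer: 19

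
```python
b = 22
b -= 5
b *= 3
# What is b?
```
Trace:
  b=22
  b=17
  b=51

Final answer: 51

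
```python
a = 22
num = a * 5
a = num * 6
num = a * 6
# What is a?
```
Trace:
  a=22
  a=22, num=110
  a=660, num=110
  a=660, num=3960

Final answer: 660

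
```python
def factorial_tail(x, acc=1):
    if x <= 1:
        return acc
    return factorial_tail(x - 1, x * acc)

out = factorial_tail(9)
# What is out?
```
Call trace:
factorial_tail(x=9, acc=1)
  factorial_tail(x=8, acc=9)
    factorial_tail(x=7, acc=72)
      factorial_tail(x=6, acc=504)
        factorial_tail(x=5, acc=3024)
          factorial_tail(x=4, acc=15120)
            factorial_tail(x=3, acc=60480)
              factorial_tail(x=2, acc=181440)
                factorial_tail(x=1, acc=362880)
                -> return 362880
              -> return 362880
            -> return 362880
          -> return 362880
        -> return 362880
      -> return 362880
    -> return 362880
  -> return 362880
-> return 362880

Final answer: 362880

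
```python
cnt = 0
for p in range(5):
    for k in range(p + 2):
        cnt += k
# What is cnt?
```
Trace:
  cnt=0
  cnt=0, p=0, k=0
  cnt=1, p=0, k=1
  cnt=1, p=1, k=0
  cnt=2, p=1, k=1
  cnt=4, p=1, k=2
  cnt=4, p=2, k=0
  cnt=5, p=2, k=1
  cnt=7, p=2, k=2
  cnt=10, p=2, k=3
  cnt=10, p=3, k=0
  cnt=11, p=3, k=1
  cnt=13, p=3, k=2
  cnt=16, p=3, k=3
  cnt=20, p=3, k=4
  cnt=20, p=4, k=0
  cnt=21, p=4, k=1
  cnt=23, p=4, k=2
  cnt=26, p=4, k=3
  cnt=30, p=4, k=4
  cnt=35, p=4, k=5

Final answer: 35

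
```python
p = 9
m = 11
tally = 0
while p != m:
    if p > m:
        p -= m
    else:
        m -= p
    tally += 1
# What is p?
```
Trace:
  p=9
  p=9, m=11
  p=9, m=11, tally=0
  p=9, m=2, tally=1
  p=7, m=2, tally=2
  p=5, m=2, tally=3
  p=3, m=2, tally=4
  p=1, m=2, tally=5
  p=1, m=1, tally=6

Final answer: 1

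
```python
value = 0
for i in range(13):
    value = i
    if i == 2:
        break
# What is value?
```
Trace:
  value=0
  value=0, i=0
  value=1, i=1
  value=2, i=2

Final answer: 2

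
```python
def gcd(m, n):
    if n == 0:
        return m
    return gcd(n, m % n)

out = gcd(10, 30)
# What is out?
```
Call trace:
gcd(m=10, n=30)
  gcd(m=30, n=10)
    gcd(m=10, n=0)
    -> return 10
  -> return 10
-> return 10

Final answer: 10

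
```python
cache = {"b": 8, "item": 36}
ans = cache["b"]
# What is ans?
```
Trace:
  cache={'b': 8, 'item': 36}
  cache={'b': 8, 'item': 36}, ans=8

Final answer: 8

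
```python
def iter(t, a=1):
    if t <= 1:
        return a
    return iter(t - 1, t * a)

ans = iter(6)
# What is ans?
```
Call trace:
iter(t=6, a=1)
  iter(t=5, a=6)
    iter(t=4, a=30)
      iter(t=3, a=120)
        iter(t=2, a=360)
          iter(t=1, a=720)
          -> return 720
        -> return 720
      -> return 720
    -> return 720
  -> return 720
-> return 720

Final answer: 720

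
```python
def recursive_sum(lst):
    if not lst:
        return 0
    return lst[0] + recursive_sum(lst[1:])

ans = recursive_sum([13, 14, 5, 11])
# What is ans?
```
Call trace:
recursive_sum(lst=[13, 14, 5, 11])
  recursive_sum(lst=[14, 5, 11])
    recursive_sum(lst=[5, 11])
      recursive_sum(lst=[11])
        recursive_sum(lst=[])
        -> return 0
      -> return 11
    -> return 16
  -> return 30
-> return 43

Final answer: 43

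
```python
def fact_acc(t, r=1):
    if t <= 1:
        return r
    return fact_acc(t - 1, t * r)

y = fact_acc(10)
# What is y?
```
Call trace:
fact_acc(t=10, r=1)
  fact_acc(t=9, r=10)
    fact_acc(t=8, r=90)
      fact_acc(t=7, r=720)
        fact_acc(t=6, r=5040)
          fact_acc(t=5, r=30240)
            fact_acc(t=4, r=151200)
              fact_acc(t=3, r=604800)
                fact_acc(t=2, r=1814400)
                  fact_acc(t=1, r=3628800)
                  -> return 3628800
                -> return 3628800
              -> return 3628800
            -> return 3628800
          -> return 3628800
        -> return 3628800
      -> return 3628800
    -> return 3628800
  -> return 3628800
-> return 3628800

Final answer: 3628800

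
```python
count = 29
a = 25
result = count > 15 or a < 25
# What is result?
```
Trace:
  count=29
  count=29, a=25
  count=29, a=25, result=True

Final answer: True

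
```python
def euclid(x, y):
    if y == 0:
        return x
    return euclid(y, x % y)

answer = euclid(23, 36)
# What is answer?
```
Call trace:
euclid(x=23, y=36)
  euclid(x=36, y=23)
    euclid(x=23, y=13)
      euclid(x=13, y=10)
        euclid(x=10, y=3)
          euclid(x=3, y=1)
            euclid(x=1, y=0)
            -> return 1
          -> return 1
        -> return 1
      -> return 1
    -> return 1
  -> return 1
-> return 1

Final answer: 1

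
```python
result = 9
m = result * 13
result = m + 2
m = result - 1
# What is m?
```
Trace:
  result=9
  result=9, m=117
  result=119, m=117
  result=119, m=118

Final answer: 118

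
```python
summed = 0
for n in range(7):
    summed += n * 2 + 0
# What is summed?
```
Trace:
  summed=0
  summed=0, n=0
  summed=2, n=1
  summed=6, n=2
  summed=12, n=3
  summed=20, n=4
  summed=30, n=5
  summed=42, n=6

Final answer: 42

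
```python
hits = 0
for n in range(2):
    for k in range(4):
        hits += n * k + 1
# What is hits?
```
Trace:
  hits=0
  hits=1, n=0, k=0
  hits=2, n=0, k=1
  hits=3, n=0, k=2
  hits=4, n=0, k=3
  hits=5, n=1, k=0
  hits=7, n=1, k=1
  hits=10, n=1, k=2
  hits=14, n=1, k=3

Final answer: 14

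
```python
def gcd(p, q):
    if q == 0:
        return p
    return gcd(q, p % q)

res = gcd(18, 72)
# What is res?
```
Call trace:
gcd(p=18, q=72)
  gcd(p=72, q=18)
    gcd(p=18, q=0)
    -> return 18
  -> return 18
-> return 18

Final answer: 18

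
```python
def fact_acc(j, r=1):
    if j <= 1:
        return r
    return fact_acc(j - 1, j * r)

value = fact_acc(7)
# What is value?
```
Call trace:
fact_acc(j=7, r=1)
  fact_acc(j=6, r=7)
    fact_acc(j=5, r=42)
      fact_acc(j=4, r=210)
        fact_acc(j=3, r=840)
          fact_acc(j=2, r=2520)
            fact_acc(j=1, r=5040)
            -> return 5040
          -> return 5040
        -> return 5040
      -> return 5040
    -> return 5040
  -> return 5040
-> return 5040

Final answer: 5040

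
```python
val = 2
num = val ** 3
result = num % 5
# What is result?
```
Trace:
  val=2
  val=2, num=8
  val=2, num=8, result=3

Final answer: 3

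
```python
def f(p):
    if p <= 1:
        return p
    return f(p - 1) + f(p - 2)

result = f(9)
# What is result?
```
Call trace (a repeated sub-call is expanded the first time; later identical calls just restate its return value):
f(p=9)
  f(p=8)
    f(p=7)
      f(p=6)
        f(p=5)
          f(p=4)
            f(p=3)
              f(p=2)
                f(p=1)
                -> return 1
                f(p=0)
                -> return 0
              -> return 1
              f(p=1)
              -> return 1
            -> return 2
            f(p=2) -> return 1  (same call as traced above)
          -> return 3
          f(p=3) -> return 2  (same call as traced above)
        -> return 5
        f(p=4) -> return 3  (same call as traced above)
      -> return 8
      f(p=5) -> return 5  (same call as traced above)
    -> return 13
    f(p=6) -> return 8  (same call as traced above)
  -> return 21
  f(p=7) -> return 13  (same call as traced above)
-> return 34

Final answer: 34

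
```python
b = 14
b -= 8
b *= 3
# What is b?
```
Trace:
  b=14
  b=6
  b=18

Final answer: 18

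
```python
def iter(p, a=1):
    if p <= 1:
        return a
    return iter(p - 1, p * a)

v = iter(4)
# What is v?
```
Call trace:
iter(p=4, a=1)
  iter(p=3, a=4)
    iter(p=2, a=12)
      iter(p=1, a=24)
      -> return 24
    -> return 24
  -> return 24
-> return 24

Final answer: 24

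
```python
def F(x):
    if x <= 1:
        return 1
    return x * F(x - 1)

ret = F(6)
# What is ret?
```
Call trace:
F(x=6)
  F(x=5)
    F(x=4)
      F(x=3)
        F(x=2)
          F(x=1)
          -> return 1
        -> return 2
      -> return 6
    -> return 24
  -> return 120
-> return 720

Final answer: 720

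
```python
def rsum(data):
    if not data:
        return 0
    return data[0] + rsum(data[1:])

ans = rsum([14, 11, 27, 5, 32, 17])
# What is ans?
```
Call trace:
rsum(data=[14, 11, 27, 5, 32, 17])
  rsum(data=[11, 27, 5, 32, 17])
    rsum(data=[27, 5, 32, 17])
      rsum(data=[5, 32, 17])
        rsum(data=[32, 17])
          rsum(data=[17])
            rsum(data=[])
            -> return 0
          -> return 17
        -> return 49
      -> return 54
    -> return 81
  -> return 92
-> return 106

Final answer: 106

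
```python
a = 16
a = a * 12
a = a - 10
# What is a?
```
Trace:
  a=16
  a=192
  a=182

Final answer: 182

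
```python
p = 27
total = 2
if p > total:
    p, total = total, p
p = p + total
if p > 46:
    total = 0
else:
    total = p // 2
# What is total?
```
Trace:
  p=27
  p=27, total=2
  p=2, total=27
  p=29, total=27
  p=29, total=14

Final answer: 14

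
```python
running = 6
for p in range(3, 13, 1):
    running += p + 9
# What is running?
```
Trace:
  running=6
  running=18, p=3
  running=31, p=4
  running=45, p=5
  running=60, p=6
  running=76, p=7
  running=93, p=8
  running=111, p=9
  running=130, p=10
  running=150, p=11
  running=171, p=12

Final answer: 171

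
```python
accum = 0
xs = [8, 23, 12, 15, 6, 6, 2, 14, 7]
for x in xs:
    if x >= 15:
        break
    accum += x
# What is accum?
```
Trace:
  accum=0
  accum=8, x=8
  accum=8, x=23

Final answer: 8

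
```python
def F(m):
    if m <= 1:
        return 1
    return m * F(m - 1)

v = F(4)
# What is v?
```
Call trace:
F(m=4)
  F(m=3)
    F(m=2)
      F(m=1)
      -> return 1
    -> return 2
  -> return 6
-> return 24

Final answer: 24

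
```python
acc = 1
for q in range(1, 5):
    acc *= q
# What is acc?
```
Trace:
  acc=1
  acc=1, q=1
  acc=2, q=2
  acc=6, q=3
  acc=24, q=4

Final answer: 24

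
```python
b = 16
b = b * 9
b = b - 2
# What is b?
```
Trace:
  b=16
  b=144
  b=142

Final answer: 142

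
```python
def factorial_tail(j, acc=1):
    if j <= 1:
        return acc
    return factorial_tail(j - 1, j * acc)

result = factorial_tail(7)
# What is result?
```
Call trace:
factorial_tail(j=7, acc=1)
  factorial_tail(j=6, acc=7)
    factorial_tail(j=5, acc=42)
      factorial_tail(j=4, acc=210)
        factorial_tail(j=3, acc=840)
          factorial_tail(j=2, acc=2520)
            factorial_tail(j=1, acc=5040)
            -> return 5040
          -> return 5040
        -> return 5040
      -> return 5040
    -> return 5040
  -> return 5040
-> return 5040

Final answer: 5040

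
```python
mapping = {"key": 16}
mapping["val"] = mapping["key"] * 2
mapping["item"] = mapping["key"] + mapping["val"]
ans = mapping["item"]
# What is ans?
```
Trace:
  mapping={'key': 16}
  mapping={'key': 16, 'val': 32}
  mapping={'key': 16, 'val': 32, 'item': 48}
  mapping={'key': 16, 'val': 32, 'item': 48}, ans=48

Final answer: 48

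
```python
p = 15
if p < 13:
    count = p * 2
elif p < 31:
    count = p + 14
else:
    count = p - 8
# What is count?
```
Trace:
  p=15
  p=15, count=29

Final answer: 29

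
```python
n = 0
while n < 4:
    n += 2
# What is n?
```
Trace:
  n=0
  n=2
  n=4

Final answer: 4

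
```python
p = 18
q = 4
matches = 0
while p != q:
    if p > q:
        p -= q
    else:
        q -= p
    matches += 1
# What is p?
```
Trace:
  p=18
  p=18, q=4
  p=18, q=4, matches=0
  p=14, q=4, matches=1
  p=10, q=4, matches=2
  p=6, q=4, matches=3
  p=2, q=4, matches=4
  p=2, q=2, matches=5

Final answer: 2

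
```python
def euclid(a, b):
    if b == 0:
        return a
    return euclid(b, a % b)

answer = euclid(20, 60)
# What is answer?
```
Call trace:
euclid(a=20, b=60)
  euclid(a=60, b=20)
    euclid(a=20, b=0)
    -> return 20
  -> return 20
-> return 20

Final answer: 20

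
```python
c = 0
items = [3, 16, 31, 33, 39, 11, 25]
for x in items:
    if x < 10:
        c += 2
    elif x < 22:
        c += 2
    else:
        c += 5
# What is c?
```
Trace:
  c=0
  c=2, x=3
  c=4, x=16
  c=9, x=31
  c=14, x=33
  c=19, x=39
  c=21, x=11
  c=26, x=25

Final answer: 26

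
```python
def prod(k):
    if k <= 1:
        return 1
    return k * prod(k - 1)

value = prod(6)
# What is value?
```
Call trace:
prod(k=6)
  prod(k=5)
    prod(k=4)
      prod(k=3)
        prod(k=2)
          prod(k=1)
          -> return 1
        -> return 2
      -> return 6
    -> return 24
  -> return 120
-> return 720

Final answer: 720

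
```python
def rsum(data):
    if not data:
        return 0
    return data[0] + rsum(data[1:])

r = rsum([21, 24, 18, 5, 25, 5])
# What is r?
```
Call trace:
rsum(data=[21, 24, 18, 5, 25, 5])
  rsum(data=[24, 18, 5, 25, 5])
    rsum(data=[18, 5, 25, 5])
      rsum(data=[5, 25, 5])
        rsum(data=[25, 5])
          rsum(data=[5])
            rsum(data=[])
            -> return 0
          -> return 5
        -> return 30
      -> return 35
    -> return 53
  -> return 77
-> return 98

Final answer: 98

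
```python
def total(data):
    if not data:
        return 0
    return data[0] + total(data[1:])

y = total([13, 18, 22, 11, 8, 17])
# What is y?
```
Call trace:
total(data=[13, 18, 22, 11, 8, 17])
  total(data=[18, 22, 11, 8, 17])
    total(data=[22, 11, 8, 17])
      total(data=[11, 8, 17])
        total(data=[8, 17])
          total(data=[17])
            total(data=[])
            -> return 0
          -> return 17
        -> return 25
      -> return 36
    -> return 58
  -> return 76
-> return 89

Final answer: 89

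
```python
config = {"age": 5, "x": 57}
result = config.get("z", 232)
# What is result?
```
Trace:
  config={'age': 5, 'x': 57}
  config={'age': 5, 'x': 57}, result=232

Final answer: 232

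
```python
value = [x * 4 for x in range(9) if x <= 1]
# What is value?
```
Trace:
  x=0
  x=1
  x=2
  x=3
  x=4
  x=5
  x=6
  x=7
  x=8
  value=[0, 4]

Final answer: [0, 4]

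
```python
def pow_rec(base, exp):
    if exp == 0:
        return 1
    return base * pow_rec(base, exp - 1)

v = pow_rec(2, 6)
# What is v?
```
Call trace:
pow_rec(base=2, exp=6)
  pow_rec(base=2, exp=5)
    pow_rec(base=2, exp=4)
      pow_rec(base=2, exp=3)
        pow_rec(base=2, exp=2)
          pow_rec(base=2, exp=1)
            pow_rec(base=2, exp=0)
            -> return 1
          -> return 2
        -> return 4
      -> return 8
    -> return 16
  -> return 32
-> return 64

Final answer: 64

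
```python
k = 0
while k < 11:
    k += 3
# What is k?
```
Trace:
  k=0
  k=3
  k=6
  k=9
  k=12

Final answer: 12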